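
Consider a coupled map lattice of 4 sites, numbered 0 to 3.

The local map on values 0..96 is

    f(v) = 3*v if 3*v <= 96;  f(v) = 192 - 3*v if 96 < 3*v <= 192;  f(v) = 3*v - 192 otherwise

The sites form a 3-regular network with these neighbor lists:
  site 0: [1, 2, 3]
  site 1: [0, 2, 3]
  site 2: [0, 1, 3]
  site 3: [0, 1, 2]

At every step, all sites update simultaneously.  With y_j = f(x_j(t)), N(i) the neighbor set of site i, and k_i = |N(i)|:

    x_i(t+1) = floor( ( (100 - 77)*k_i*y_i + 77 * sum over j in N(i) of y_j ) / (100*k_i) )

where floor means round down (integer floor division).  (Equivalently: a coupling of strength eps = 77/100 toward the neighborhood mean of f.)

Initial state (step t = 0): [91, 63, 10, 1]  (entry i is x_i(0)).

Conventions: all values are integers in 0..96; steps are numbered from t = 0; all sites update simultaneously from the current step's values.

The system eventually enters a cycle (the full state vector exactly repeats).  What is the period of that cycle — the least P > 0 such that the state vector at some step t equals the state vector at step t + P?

Simulating step by step:
t=0: [91, 63, 10, 1]
t=1: [27, 29, 29, 29]
t=2: [85, 85, 85, 85]
t=3: [63, 63, 63, 63]
t=4: [3, 3, 3, 3]
t=5: [9, 9, 9, 9]
t=6: [27, 27, 27, 27]
t=7: [81, 81, 81, 81]
t=8: [51, 51, 51, 51]
t=9: [39, 39, 39, 39]
t=10: [75, 75, 75, 75]
t=11: [33, 33, 33, 33]
t=12: [93, 93, 93, 93]
t=13: [87, 87, 87, 87]
t=14: [69, 69, 69, 69]
t=15: [15, 15, 15, 15]
t=16: [45, 45, 45, 45]
t=17: [57, 57, 57, 57]
t=18: [21, 21, 21, 21]
t=19: [63, 63, 63, 63]

Answer: 16
Key observation: The state at step 3, [63, 63, 63, 63], reappears at step 19 — and no state repeats earlier — so the cycle the system enters has period 16.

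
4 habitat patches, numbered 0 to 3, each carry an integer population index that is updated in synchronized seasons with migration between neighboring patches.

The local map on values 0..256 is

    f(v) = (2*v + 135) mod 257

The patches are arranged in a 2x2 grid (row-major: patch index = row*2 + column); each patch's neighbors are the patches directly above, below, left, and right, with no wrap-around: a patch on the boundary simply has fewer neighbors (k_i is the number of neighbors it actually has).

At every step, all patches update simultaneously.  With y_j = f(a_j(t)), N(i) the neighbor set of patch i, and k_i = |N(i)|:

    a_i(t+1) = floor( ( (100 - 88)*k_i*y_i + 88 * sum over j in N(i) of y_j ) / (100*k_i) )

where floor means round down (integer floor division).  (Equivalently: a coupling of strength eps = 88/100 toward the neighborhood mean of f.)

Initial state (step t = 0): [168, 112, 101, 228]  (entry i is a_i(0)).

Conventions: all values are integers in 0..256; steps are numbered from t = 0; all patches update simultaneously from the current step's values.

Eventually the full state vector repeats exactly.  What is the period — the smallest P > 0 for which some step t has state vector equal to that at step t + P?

Simulating step by step:
t=0: [168, 112, 101, 228]
t=1: [105, 140, 137, 89]
t=2: [146, 82, 81, 143]
t=3: [56, 152, 151, 55]
t=4: [188, 238, 238, 188]
t=5: [115, 235, 235, 115]
t=6: [93, 105, 105, 93]
t=7: [85, 66, 66, 85]
t=8: [14, 43, 43, 14]
t=9: [214, 169, 169, 214]
t=10: [195, 69, 69, 195]
t=11: [15, 11, 11, 15]
t=12: [157, 164, 164, 157]
t=13: [204, 193, 193, 204]
t=14: [9, 26, 26, 9]
t=15: [182, 157, 157, 182]
t=16: [198, 236, 236, 198]
t=17: [83, 26, 26, 83]
t=18: [169, 61, 61, 169]
t=19: [25, 190, 190, 25]
t=20: [23, 162, 162, 23]
t=21: [199, 183, 183, 199]
t=22: [217, 46, 46, 217]
t=23: [206, 75, 75, 206]
t=24: [28, 32, 32, 28]
t=25: [198, 191, 191, 198]
t=26: [4, 15, 15, 4]
t=27: [162, 145, 145, 162]
t=28: [172, 197, 197, 172]
t=29: [39, 197, 197, 39]
t=30: [38, 189, 189, 38]
t=31: [250, 216, 216, 250]
t=32: [61, 112, 112, 61]
t=33: [89, 12, 12, 89]
t=34: [146, 68, 68, 146]
t=35: [32, 151, 151, 32]
t=36: [182, 196, 196, 182]
t=37: [40, 214, 214, 40]
t=38: [68, 195, 195, 68]
t=39: [11, 13, 13, 11]
t=40: [160, 157, 157, 160]
t=41: [192, 197, 197, 192]
t=42: [13, 6, 6, 13]
t=43: [148, 159, 159, 148]
t=44: [193, 176, 176, 193]
t=45: [203, 33, 33, 203]
t=46: [180, 47, 47, 180]
t=47: [230, 236, 236, 230]
t=48: [91, 82, 82, 91]
t=49: [44, 57, 57, 44]
t=50: [245, 226, 226, 245]
t=51: [77, 106, 106, 77]
t=52: [83, 38, 38, 83]
t=53: [190, 64, 64, 190]
t=54: [5, 1, 1, 5]
t=55: [137, 144, 144, 137]
t=56: [164, 153, 153, 164]
t=57: [186, 203, 203, 186]
t=58: [53, 223, 223, 53]
t=59: [87, 220, 220, 87]
t=60: [59, 53, 53, 59]
t=61: [242, 251, 251, 242]
t=62: [120, 107, 107, 120]
t=63: [95, 114, 114, 95]
t=64: [101, 72, 72, 101]
t=65: [28, 73, 73, 28]
t=66: [44, 170, 170, 44]
t=67: [218, 222, 222, 218]
t=68: [64, 57, 57, 64]
t=69: [219, 35, 35, 219]
t=70: [187, 76, 76, 187]
t=71: [56, 225, 225, 56]
t=72: [92, 225, 225, 92]
t=73: [69, 63, 63, 69]
t=74: [5, 14, 14, 5]
t=75: [160, 147, 147, 160]
t=76: [175, 194, 194, 175]
t=77: [35, 201, 201, 35]
t=78: [44, 183, 183, 44]
t=79: [241, 225, 225, 241]
t=80: [74, 99, 99, 74]
t=81: [70, 32, 32, 70]
t=82: [177, 39, 39, 177]
t=83: [215, 229, 229, 215]
t=84: [75, 54, 54, 75]
t=85: [217, 53, 53, 217]
t=86: [218, 77, 77, 218]
t=87: [35, 54, 54, 35]
t=88: [238, 209, 209, 238]
t=89: [45, 90, 90, 45]
t=90: [78, 204, 204, 78]
t=91: [29, 33, 33, 29]
t=92: [200, 193, 193, 200]
t=93: [8, 19, 19, 8]
t=94: [170, 153, 153, 170]
t=95: [188, 213, 213, 188]
t=96: [71, 229, 229, 71]
t=97: [71, 27, 27, 71]
t=98: [168, 40, 40, 168]
t=99: [214, 214, 214, 214]
t=100: [49, 49, 49, 49]
t=101: [233, 233, 233, 233]
t=102: [87, 87, 87, 87]
t=103: [52, 52, 52, 52]
t=104: [239, 239, 239, 239]
t=105: [99, 99, 99, 99]
t=106: [76, 76, 76, 76]
t=107: [30, 30, 30, 30]
t=108: [195, 195, 195, 195]
t=109: [11, 11, 11, 11]
t=110: [157, 157, 157, 157]
t=111: [192, 192, 192, 192]
t=112: [5, 5, 5, 5]
t=113: [145, 145, 145, 145]
t=114: [168, 168, 168, 168]
t=115: [214, 214, 214, 214]

Answer: 16
Key observation: The state at step 99, [214, 214, 214, 214], reappears at step 115 — and no state repeats earlier — so the cycle the system enters has period 16.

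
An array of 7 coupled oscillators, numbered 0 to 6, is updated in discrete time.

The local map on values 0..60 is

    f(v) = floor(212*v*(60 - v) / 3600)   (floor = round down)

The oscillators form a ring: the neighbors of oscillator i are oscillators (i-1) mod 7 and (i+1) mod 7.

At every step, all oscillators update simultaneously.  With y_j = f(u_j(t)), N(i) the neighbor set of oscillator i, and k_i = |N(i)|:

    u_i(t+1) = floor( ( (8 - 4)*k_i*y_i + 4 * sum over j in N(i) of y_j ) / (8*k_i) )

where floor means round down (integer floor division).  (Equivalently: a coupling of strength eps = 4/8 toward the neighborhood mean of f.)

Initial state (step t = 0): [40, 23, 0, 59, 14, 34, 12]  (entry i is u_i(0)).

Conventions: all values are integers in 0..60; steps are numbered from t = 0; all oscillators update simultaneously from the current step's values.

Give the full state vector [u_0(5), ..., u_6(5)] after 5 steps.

Answer: [41, 45, 48, 48, 44, 40, 39]

Derivation:
t=0: [40, 23, 0, 59, 14, 34, 12]
t=1: [44, 36, 13, 10, 32, 43, 41]
t=2: [44, 44, 37, 36, 44, 45, 43]
t=3: [41, 43, 47, 47, 42, 40, 41]
t=4: [44, 41, 37, 37, 42, 45, 45]
t=5: [41, 45, 48, 48, 44, 40, 39]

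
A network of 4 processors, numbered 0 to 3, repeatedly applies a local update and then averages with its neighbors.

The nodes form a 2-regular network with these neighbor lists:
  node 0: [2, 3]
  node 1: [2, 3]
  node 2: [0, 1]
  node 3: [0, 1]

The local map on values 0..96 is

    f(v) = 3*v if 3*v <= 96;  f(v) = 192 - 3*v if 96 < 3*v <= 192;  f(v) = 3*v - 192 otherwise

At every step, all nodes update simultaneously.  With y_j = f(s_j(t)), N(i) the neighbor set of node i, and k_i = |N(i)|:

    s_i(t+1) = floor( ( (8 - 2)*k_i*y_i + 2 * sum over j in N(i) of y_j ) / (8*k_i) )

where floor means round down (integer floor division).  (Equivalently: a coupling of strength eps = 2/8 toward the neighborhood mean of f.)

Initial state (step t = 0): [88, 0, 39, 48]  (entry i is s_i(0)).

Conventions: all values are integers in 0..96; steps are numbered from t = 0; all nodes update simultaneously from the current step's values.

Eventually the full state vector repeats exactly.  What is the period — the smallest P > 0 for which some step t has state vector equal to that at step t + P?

Answer: 6
Key observation: The state at step 88, [12, 12, 30, 30], reappears at step 94 — and no state repeats earlier — so the cycle the system enters has period 6.

Derivation:
t=0: [88, 0, 39, 48]
t=1: [69, 15, 65, 45]
t=2: [18, 41, 9, 50]
t=3: [49, 60, 35, 46]
t=4: [51, 26, 72, 47]
t=5: [38, 67, 32, 52]
t=6: [75, 23, 82, 37]
t=7: [41, 68, 53, 73]
t=8: [59, 16, 34, 30]
t=9: [33, 58, 75, 75]
t=10: [78, 21, 38, 38]
t=11: [51, 66, 71, 71]
t=12: [34, 9, 21, 21]
t=13: [83, 36, 61, 61]
t=14: [45, 65, 24, 24]
t=15: [60, 20, 61, 61]
t=16: [11, 47, 15, 15]
t=17: [36, 49, 44, 44]
t=18: [78, 48, 61, 61]
t=19: [33, 38, 18, 18]
t=20: [83, 72, 61, 61]
t=21: [45, 20, 16, 16]
t=22: [54, 57, 50, 50]
t=23: [33, 26, 37, 37]
t=24: [90, 78, 82, 82]
t=25: [72, 45, 55, 55]
t=26: [24, 49, 30, 30]
t=27: [76, 56, 82, 82]
t=28: [40, 31, 48, 48]
t=29: [66, 81, 56, 56]
t=30: [10, 44, 25, 25]
t=31: [41, 63, 67, 67]
t=32: [54, 4, 15, 15]
t=33: [33, 20, 39, 39]
t=34: [88, 63, 75, 75]
t=35: [62, 10, 34, 34]
t=36: [27, 45, 72, 72]
t=37: [66, 48, 35, 35]
t=38: [26, 57, 72, 72]
t=39: [64, 21, 30, 30]
t=40: [22, 69, 75, 75]
t=41: [57, 19, 34, 34]
t=42: [38, 65, 77, 77]
t=43: [68, 12, 39, 39]
t=44: [27, 45, 62, 62]
t=45: [62, 44, 21, 21]
t=46: [20, 60, 55, 55]
t=47: [51, 15, 29, 29]
t=48: [51, 55, 75, 75]
t=49: [37, 28, 33, 33]
t=50: [84, 86, 90, 90]
t=51: [64, 69, 74, 74]
t=52: [7, 18, 24, 24]
t=53: [33, 58, 63, 63]
t=54: [70, 14, 16, 16]
t=55: [25, 43, 43, 43]
t=56: [72, 63, 64, 64]
t=57: [18, 2, 3, 3]
t=58: [42, 6, 14, 14]
t=59: [60, 24, 42, 42]
t=60: [25, 70, 60, 60]
t=61: [59, 16, 20, 20]
t=62: [26, 51, 52, 52]
t=63: [67, 38, 41, 41]
t=64: [24, 75, 62, 62]
t=65: [55, 26, 17, 17]
t=66: [33, 71, 51, 51]
t=67: [79, 25, 43, 43]
t=68: [49, 72, 62, 62]
t=69: [35, 19, 13, 13]
t=70: [75, 52, 47, 47]
t=71: [37, 39, 46, 46]
t=72: [74, 69, 60, 60]
t=73: [25, 14, 14, 14]
t=74: [66, 42, 46, 46]
t=75: [18, 63, 49, 49]
t=76: [51, 13, 40, 40]
t=77: [47, 47, 63, 63]
t=78: [39, 39, 15, 15]
t=79: [67, 67, 52, 52]
t=80: [15, 15, 29, 29]
t=81: [55, 55, 76, 76]
t=82: [29, 29, 33, 33]
t=83: [88, 88, 91, 91]
t=84: [74, 74, 78, 78]
t=85: [33, 33, 39, 39]
t=86: [88, 88, 79, 79]
t=87: [65, 65, 51, 51]
t=88: [12, 12, 30, 30]
t=89: [49, 49, 76, 76]
t=90: [42, 42, 38, 38]
t=91: [69, 69, 75, 75]
t=92: [19, 19, 28, 28]
t=93: [63, 63, 77, 77]
t=94: [12, 12, 30, 30]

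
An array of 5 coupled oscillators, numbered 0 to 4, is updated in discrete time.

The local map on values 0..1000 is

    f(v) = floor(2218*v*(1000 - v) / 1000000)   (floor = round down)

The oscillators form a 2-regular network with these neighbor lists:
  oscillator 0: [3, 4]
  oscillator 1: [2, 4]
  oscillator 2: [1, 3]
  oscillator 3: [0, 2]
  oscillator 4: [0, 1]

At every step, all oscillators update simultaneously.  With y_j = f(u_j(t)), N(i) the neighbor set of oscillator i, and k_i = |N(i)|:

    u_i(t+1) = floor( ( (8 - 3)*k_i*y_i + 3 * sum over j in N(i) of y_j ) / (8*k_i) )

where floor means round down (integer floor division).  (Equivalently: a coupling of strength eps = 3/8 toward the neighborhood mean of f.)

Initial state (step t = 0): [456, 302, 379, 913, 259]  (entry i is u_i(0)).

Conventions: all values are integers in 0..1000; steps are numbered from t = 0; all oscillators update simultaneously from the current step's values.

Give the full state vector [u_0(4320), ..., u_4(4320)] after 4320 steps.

Simulating step by step:
t=0: [456, 302, 379, 913, 259]
t=1: [456, 469, 446, 311, 456]
t=2: [535, 550, 535, 502, 550]
t=3: [551, 548, 551, 552, 548]
t=4: [548, 548, 548, 548, 548]
t=5: [549, 549, 549, 549, 549]
t=6: [549, 549, 549, 549, 549]

Answer: [549, 549, 549, 549, 549]
Key observation: The state at step 5, [549, 549, 549, 549, 549], reappears at step 6: the system is in a cycle of period 1 from step 5 on.  Therefore the state at step 4320 equals the state at step 5 + ((4320 - 5) mod 1) = 5, which is [549, 549, 549, 549, 549].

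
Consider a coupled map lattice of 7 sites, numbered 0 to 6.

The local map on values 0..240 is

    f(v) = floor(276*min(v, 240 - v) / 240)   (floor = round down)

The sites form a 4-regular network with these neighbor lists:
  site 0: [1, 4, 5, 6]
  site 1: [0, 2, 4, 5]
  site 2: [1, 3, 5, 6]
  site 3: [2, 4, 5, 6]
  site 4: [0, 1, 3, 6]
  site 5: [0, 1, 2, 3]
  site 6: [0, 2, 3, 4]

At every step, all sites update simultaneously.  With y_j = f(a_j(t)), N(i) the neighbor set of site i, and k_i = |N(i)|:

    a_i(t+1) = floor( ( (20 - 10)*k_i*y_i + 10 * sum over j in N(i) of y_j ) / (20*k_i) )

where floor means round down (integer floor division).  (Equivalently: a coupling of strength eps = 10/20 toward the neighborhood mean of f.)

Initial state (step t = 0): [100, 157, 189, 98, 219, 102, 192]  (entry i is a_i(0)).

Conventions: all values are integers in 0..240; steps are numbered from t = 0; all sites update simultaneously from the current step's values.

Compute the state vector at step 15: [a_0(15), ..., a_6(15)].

Simulating step by step:
t=0: [100, 157, 189, 98, 219, 102, 192]
t=1: [93, 86, 76, 87, 59, 106, 66]
t=2: [98, 96, 92, 93, 80, 109, 82]
t=3: [108, 109, 106, 105, 98, 116, 98]
t=4: [122, 123, 121, 119, 116, 127, 115]
t=5: [133, 133, 134, 134, 133, 132, 133]
t=6: [123, 122, 121, 121, 122, 123, 122]
t=7: [134, 134, 135, 135, 135, 134, 135]
t=8: [120, 120, 120, 120, 120, 120, 120]
t=9: [138, 138, 138, 138, 138, 138, 138]
t=10: [117, 117, 117, 117, 117, 117, 117]
t=11: [134, 134, 134, 134, 134, 134, 134]
t=12: [121, 121, 121, 121, 121, 121, 121]
t=13: [136, 136, 136, 136, 136, 136, 136]
t=14: [119, 119, 119, 119, 119, 119, 119]
t=15: [136, 136, 136, 136, 136, 136, 136]

Answer: [136, 136, 136, 136, 136, 136, 136]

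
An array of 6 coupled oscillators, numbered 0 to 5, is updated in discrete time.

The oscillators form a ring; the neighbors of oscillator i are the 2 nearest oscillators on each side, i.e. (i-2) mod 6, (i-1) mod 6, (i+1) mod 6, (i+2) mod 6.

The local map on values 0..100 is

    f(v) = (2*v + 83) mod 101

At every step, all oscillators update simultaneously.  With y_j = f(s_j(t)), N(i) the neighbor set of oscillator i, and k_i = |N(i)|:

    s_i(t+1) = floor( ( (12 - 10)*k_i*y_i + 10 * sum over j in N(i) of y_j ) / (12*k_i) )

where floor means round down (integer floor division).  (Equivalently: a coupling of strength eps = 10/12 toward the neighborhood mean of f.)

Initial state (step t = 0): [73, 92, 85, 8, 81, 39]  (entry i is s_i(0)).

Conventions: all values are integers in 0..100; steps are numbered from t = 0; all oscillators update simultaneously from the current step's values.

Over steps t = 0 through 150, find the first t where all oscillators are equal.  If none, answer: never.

Answer: 12
Key observation: Synchronization is absorbing here: once all oscillators are equal they stay equal, and step 12 is the first all-equal step.

Derivation:
t=0: [73, 92, 85, 8, 81, 39]  (not all equal)
t=1: [50, 60, 57, 62, 56, 58]  (not all equal)
t=2: [73, 58, 53, 61, 74, 54]  (not all equal)
t=3: [68, 59, 47, 64, 48, 47]  (not all equal)
t=4: [71, 53, 55, 70, 50, 55]  (not all equal)
t=5: [77, 62, 59, 77, 61, 59]  (not all equal)
t=6: [49, 57, 32, 49, 56, 32]  (not all equal)
t=7: [72, 68, 80, 72, 68, 80]  (not all equal)
t=8: [28, 30, 24, 28, 30, 24]  (not all equal)
t=9: [36, 35, 38, 36, 35, 38]  (not all equal)
t=10: [54, 55, 53, 54, 55, 53]  (not all equal)
t=11: [90, 89, 90, 90, 89, 90]  (not all equal)
t=12: [60, 60, 60, 60, 60, 60]  (all equal)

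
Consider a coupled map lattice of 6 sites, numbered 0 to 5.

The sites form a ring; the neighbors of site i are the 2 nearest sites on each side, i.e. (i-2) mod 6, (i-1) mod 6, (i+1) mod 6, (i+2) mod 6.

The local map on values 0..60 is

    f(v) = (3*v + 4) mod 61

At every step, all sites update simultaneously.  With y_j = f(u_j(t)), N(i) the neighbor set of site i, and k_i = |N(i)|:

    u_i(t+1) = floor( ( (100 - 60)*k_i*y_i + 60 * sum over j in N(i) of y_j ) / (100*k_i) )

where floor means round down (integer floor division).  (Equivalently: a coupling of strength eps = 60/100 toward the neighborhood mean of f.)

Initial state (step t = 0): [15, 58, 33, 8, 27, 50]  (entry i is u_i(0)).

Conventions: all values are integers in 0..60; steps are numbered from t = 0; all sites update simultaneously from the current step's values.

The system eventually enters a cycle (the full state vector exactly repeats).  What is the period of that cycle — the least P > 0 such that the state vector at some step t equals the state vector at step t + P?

Answer: 10
Key observation: The state at step 56, [31, 30, 31, 31, 30, 31], reappears at step 66 — and no state repeats earlier — so the cycle the system enters has period 10.

Derivation:
t=0: [15, 58, 33, 8, 27, 50]
t=1: [42, 45, 40, 34, 32, 36]
t=2: [19, 22, 17, 34, 31, 36]
t=3: [22, 26, 35, 40, 37, 33]
t=4: [28, 23, 32, 25, 36, 29]
t=5: [30, 21, 31, 27, 37, 28]
t=6: [31, 20, 31, 28, 39, 28]
t=7: [33, 20, 33, 29, 42, 29]
t=8: [29, 22, 29, 24, 24, 24]
t=9: [22, 17, 22, 16, 19, 16]
t=10: [21, 40, 21, 38, 18, 38]
t=11: [20, 19, 20, 41, 42, 41]
t=12: [3, 2, 3, 4, 5, 4]
t=13: [13, 12, 13, 15, 16, 15]
t=14: [44, 43, 44, 47, 48, 47]
t=15: [16, 15, 16, 20, 21, 20]
t=16: [37, 36, 37, 17, 18, 17]
t=17: [54, 53, 54, 54, 55, 54]
t=18: [44, 42, 44, 44, 45, 44]
t=19: [13, 11, 13, 13, 15, 13]
t=20: [43, 40, 43, 43, 45, 43]
t=21: [10, 7, 10, 10, 13, 10]
t=22: [34, 30, 34, 34, 37, 34]
t=23: [44, 40, 44, 44, 48, 44]
t=24: [14, 9, 14, 14, 18, 14]
t=25: [45, 40, 45, 45, 50, 45]
t=26: [17, 11, 17, 17, 23, 17]
t=27: [45, 47, 45, 45, 37, 45]
t=28: [23, 19, 23, 23, 31, 23]
t=29: [13, 7, 13, 13, 21, 13]
t=30: [34, 35, 34, 34, 28, 34]
t=31: [42, 46, 42, 42, 37, 42]
t=32: [16, 12, 16, 16, 26, 16]
t=33: [45, 47, 45, 45, 39, 45]
t=34: [24, 19, 24, 24, 34, 24]
t=35: [17, 9, 17, 17, 27, 17]
t=36: [46, 45, 46, 46, 42, 46]
t=37: [17, 18, 17, 17, 15, 17]
t=38: [54, 56, 54, 54, 52, 54]
t=39: [44, 46, 44, 44, 41, 44]
t=40: [13, 16, 13, 13, 10, 13]
t=41: [43, 46, 43, 43, 39, 43]
t=42: [19, 14, 19, 19, 30, 19]
t=43: [11, 18, 11, 11, 13, 11]
t=44: [41, 45, 41, 41, 39, 41]
t=45: [15, 9, 15, 15, 27, 15]
t=46: [42, 41, 42, 42, 39, 42]
t=47: [15, 6, 15, 15, 28, 15]
t=48: [41, 38, 41, 41, 40, 41]
t=49: [12, 25, 12, 12, 3, 12]
t=50: [32, 31, 32, 32, 29, 32]
t=51: [37, 37, 37, 37, 35, 37]
t=52: [53, 54, 53, 53, 51, 53]
t=53: [40, 42, 40, 40, 38, 40]
t=54: [11, 4, 11, 11, 24, 11]
t=55: [30, 28, 30, 30, 28, 30]
t=56: [31, 30, 31, 31, 30, 31]
t=57: [35, 34, 35, 35, 34, 35]
t=58: [47, 46, 47, 47, 46, 47]
t=59: [22, 21, 22, 22, 21, 22]
t=60: [8, 7, 8, 8, 7, 8]
t=61: [27, 26, 27, 27, 26, 27]
t=62: [23, 22, 23, 23, 22, 23]
t=63: [11, 10, 11, 11, 10, 11]
t=64: [36, 35, 36, 36, 35, 36]
t=65: [50, 49, 50, 50, 49, 50]
t=66: [31, 30, 31, 31, 30, 31]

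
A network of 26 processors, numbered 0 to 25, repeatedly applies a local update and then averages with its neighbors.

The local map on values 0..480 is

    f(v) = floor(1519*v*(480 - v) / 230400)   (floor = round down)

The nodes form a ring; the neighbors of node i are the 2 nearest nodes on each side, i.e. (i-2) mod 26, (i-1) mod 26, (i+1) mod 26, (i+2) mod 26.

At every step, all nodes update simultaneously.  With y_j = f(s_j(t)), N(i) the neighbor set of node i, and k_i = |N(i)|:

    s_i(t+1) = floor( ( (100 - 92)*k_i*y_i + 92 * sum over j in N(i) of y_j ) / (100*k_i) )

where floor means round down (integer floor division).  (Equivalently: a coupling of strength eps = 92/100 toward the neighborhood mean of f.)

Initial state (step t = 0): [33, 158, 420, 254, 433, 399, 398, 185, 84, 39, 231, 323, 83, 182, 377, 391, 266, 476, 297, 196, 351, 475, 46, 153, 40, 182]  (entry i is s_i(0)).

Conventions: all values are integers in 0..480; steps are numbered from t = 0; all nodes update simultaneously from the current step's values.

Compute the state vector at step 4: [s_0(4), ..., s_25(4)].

Answer: [376, 377, 377, 377, 377, 377, 376, 374, 374, 373, 371, 371, 371, 371, 371, 371, 372, 372, 372, 372, 372, 372, 372, 373, 374, 375]

Derivation:
t=0: [33, 158, 420, 254, 433, 399, 398, 185, 84, 39, 231, 323, 83, 182, 377, 391, 266, 476, 297, 196, 351, 475, 46, 153, 40, 182]
t=1: [231, 256, 230, 225, 234, 266, 229, 203, 262, 305, 233, 271, 322, 266, 291, 248, 226, 306, 270, 186, 223, 259, 184, 168, 219, 230]
t=2: [378, 378, 378, 377, 377, 376, 375, 370, 370, 372, 360, 361, 369, 363, 366, 367, 367, 370, 367, 368, 368, 361, 367, 370, 366, 370]
t=3: [262, 257, 254, 255, 256, 259, 261, 262, 268, 274, 272, 275, 279, 275, 274, 273, 272, 272, 270, 273, 274, 271, 274, 274, 266, 263]
t=4: [376, 377, 377, 377, 377, 377, 376, 374, 374, 373, 371, 371, 371, 371, 371, 371, 372, 372, 372, 372, 372, 372, 372, 373, 374, 375]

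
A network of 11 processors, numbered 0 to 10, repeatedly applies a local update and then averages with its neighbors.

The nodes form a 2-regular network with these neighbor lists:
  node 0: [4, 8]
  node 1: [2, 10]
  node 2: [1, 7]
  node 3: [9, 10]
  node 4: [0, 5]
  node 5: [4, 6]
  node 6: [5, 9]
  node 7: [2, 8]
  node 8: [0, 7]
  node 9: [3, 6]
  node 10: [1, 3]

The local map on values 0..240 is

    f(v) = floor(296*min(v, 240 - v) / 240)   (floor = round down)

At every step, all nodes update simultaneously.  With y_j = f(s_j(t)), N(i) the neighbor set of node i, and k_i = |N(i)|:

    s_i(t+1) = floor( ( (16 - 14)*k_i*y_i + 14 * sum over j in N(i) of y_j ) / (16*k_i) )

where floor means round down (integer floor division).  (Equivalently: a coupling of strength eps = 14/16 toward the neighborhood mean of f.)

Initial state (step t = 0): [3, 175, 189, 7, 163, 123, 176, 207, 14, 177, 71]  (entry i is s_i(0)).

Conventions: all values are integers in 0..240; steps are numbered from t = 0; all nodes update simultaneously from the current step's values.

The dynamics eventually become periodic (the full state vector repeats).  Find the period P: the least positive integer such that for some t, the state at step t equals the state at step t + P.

Simulating step by step:
t=0: [3, 175, 189, 7, 163, 123, 176, 207, 14, 177, 71]
t=1: [48, 75, 60, 72, 76, 93, 106, 39, 20, 47, 49]
t=2: [58, 70, 70, 62, 87, 111, 91, 48, 49, 102, 86]
t=3: [81, 94, 74, 110, 103, 112, 128, 71, 64, 97, 84]
t=4: [102, 99, 99, 114, 119, 133, 129, 84, 91, 134, 122]
t=5: [128, 132, 113, 137, 130, 139, 131, 115, 113, 137, 132]
t=6: [137, 135, 137, 129, 131, 133, 126, 139, 139, 130, 130]
t=7: [128, 130, 126, 135, 129, 136, 133, 125, 125, 137, 132]
t=8: [138, 136, 138, 129, 133, 132, 127, 140, 139, 129, 132]
t=9: [127, 128, 125, 134, 129, 134, 135, 124, 124, 137, 132]
t=10: [139, 137, 140, 130, 134, 132, 128, 142, 141, 129, 133]
t=11: [125, 127, 123, 133, 128, 133, 134, 122, 122, 136, 131]
t=12: [141, 139, 142, 131, 136, 133, 129, 144, 143, 130, 134]
t=13: [123, 124, 120, 132, 126, 131, 133, 119, 119, 135, 129]
t=14: [143, 142, 144, 132, 139, 135, 131, 146, 145, 131, 137]
t=15: [120, 122, 117, 130, 124, 129, 131, 117, 117, 133, 126]
t=16: [144, 142, 144, 135, 142, 138, 133, 144, 145, 134, 140]
t=17: [118, 120, 118, 126, 121, 125, 127, 117, 117, 130, 124]
t=18: [145, 144, 145, 139, 143, 142, 138, 144, 144, 138, 143]
t=19: [118, 118, 117, 122, 118, 121, 122, 117, 117, 124, 120]
t=20: [144, 145, 144, 145, 145, 145, 144, 144, 144, 144, 145]
t=21: [117, 117, 117, 117, 117, 117, 117, 118, 118, 117, 117]
t=22: [144, 144, 144, 144, 144, 144, 144, 144, 144, 144, 144]
t=23: [118, 118, 118, 118, 118, 118, 118, 118, 118, 118, 118]
t=24: [145, 145, 145, 145, 145, 145, 145, 145, 145, 145, 145]
t=25: [117, 117, 117, 117, 117, 117, 117, 117, 117, 117, 117]
t=26: [144, 144, 144, 144, 144, 144, 144, 144, 144, 144, 144]

Answer: 4
Key observation: The state at step 22, [144, 144, 144, 144, 144, 144, 144, 144, 144, 144, 144], reappears at step 26 — and no state repeats earlier — so the cycle the system enters has period 4.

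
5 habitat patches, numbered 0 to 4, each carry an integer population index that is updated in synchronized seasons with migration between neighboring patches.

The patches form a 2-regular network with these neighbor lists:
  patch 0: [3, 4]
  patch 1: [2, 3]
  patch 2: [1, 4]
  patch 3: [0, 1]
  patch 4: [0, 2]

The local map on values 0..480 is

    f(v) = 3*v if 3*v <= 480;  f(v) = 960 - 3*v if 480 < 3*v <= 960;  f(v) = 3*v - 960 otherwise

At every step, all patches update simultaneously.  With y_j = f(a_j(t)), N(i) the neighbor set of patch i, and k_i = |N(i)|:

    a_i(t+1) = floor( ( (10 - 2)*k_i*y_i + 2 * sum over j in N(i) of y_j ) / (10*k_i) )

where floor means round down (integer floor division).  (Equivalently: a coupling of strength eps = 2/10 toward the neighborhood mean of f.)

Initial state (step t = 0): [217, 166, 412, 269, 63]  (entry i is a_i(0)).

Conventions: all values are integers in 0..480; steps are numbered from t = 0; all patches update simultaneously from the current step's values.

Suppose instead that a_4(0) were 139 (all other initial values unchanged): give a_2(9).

Simulating step by step:
t=0: [217, 166, 412, 269, 139]
t=1: [304, 412, 308, 199, 392]
t=2: [96, 260, 78, 322, 181]
t=3: [272, 168, 246, 51, 385]
t=4: [150, 402, 242, 182, 192]
t=5: [439, 261, 250, 400, 375]
t=6: [326, 186, 202, 245, 188]
t=7: [76, 379, 363, 222, 354]
t=8: [222, 183, 131, 275, 117]
t=9: [283, 381, 390, 178, 349]

Answer: a_2(9) = 390
Key observation: This trace re-runs the system from the modified initial state.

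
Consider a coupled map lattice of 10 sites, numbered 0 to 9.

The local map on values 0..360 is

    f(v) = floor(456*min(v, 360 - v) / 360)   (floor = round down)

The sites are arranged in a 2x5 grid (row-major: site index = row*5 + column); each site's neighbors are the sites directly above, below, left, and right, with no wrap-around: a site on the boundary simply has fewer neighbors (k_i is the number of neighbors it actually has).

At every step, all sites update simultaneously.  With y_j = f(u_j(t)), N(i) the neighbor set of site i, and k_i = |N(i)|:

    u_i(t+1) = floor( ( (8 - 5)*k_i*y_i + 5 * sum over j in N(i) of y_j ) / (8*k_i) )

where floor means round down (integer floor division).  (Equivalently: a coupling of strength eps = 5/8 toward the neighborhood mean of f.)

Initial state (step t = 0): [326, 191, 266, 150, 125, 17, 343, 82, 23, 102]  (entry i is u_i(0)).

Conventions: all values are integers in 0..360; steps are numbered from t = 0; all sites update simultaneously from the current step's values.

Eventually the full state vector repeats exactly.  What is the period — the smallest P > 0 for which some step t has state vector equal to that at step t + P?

Answer: 16
Key observation: The state at step 17, [221, 220, 205, 185, 175, 221, 220, 205, 185, 175], reappears at step 33 — and no state repeats earlier — so the cycle the system enters has period 16.

Derivation:
t=0: [326, 191, 266, 150, 125, 17, 343, 82, 23, 102]
t=1: [89, 118, 150, 135, 158, 27, 78, 73, 98, 106]
t=2: [99, 139, 157, 171, 170, 78, 94, 120, 129, 151]
t=3: [132, 158, 187, 201, 207, 113, 133, 157, 177, 189]
t=4: [169, 190, 206, 207, 202, 158, 175, 201, 212, 211]
t=5: [209, 211, 200, 193, 194, 210, 211, 201, 191, 191]
t=6: [189, 191, 200, 209, 211, 189, 191, 201, 210, 212]
t=7: [215, 211, 202, 192, 188, 215, 211, 201, 191, 188]
t=8: [184, 189, 200, 210, 215, 184, 189, 200, 211, 216]
t=9: [220, 214, 202, 190, 184, 220, 214, 202, 190, 184]
t=10: [179, 185, 199, 213, 219, 179, 185, 199, 213, 219]
t=11: [224, 218, 203, 187, 180, 224, 218, 203, 187, 180]
t=12: [174, 181, 198, 216, 225, 174, 181, 198, 216, 225]
t=13: [221, 220, 204, 184, 174, 221, 220, 204, 184, 174]
t=14: [176, 180, 198, 216, 220, 176, 180, 198, 216, 220]
t=15: [223, 221, 205, 185, 178, 223, 221, 205, 185, 178]
t=16: [173, 179, 197, 216, 223, 173, 179, 197, 216, 223]
t=17: [221, 220, 205, 185, 175, 221, 220, 205, 185, 175]
t=18: [176, 180, 197, 215, 221, 176, 180, 197, 215, 221]
t=19: [223, 222, 205, 186, 178, 223, 222, 205, 186, 178]
t=20: [173, 178, 196, 216, 223, 173, 178, 196, 216, 223]
t=21: [220, 220, 205, 185, 175, 220, 220, 205, 185, 175]
t=22: [177, 180, 197, 215, 221, 177, 180, 197, 215, 221]
t=23: [225, 222, 205, 186, 178, 225, 222, 205, 186, 178]
t=24: [171, 177, 196, 216, 223, 171, 177, 196, 216, 223]
t=25: [218, 218, 205, 185, 175, 218, 218, 205, 185, 175]
t=26: [179, 182, 197, 215, 221, 179, 182, 197, 215, 221]
t=27: [225, 221, 205, 186, 178, 225, 221, 205, 186, 178]
t=28: [172, 179, 196, 216, 223, 172, 179, 196, 216, 223]
t=29: [219, 220, 205, 185, 175, 219, 220, 205, 185, 175]
t=30: [177, 181, 197, 215, 221, 177, 181, 197, 215, 221]
t=31: [224, 221, 205, 186, 178, 224, 221, 205, 186, 178]
t=32: [173, 179, 196, 216, 223, 173, 179, 196, 216, 223]
t=33: [221, 220, 205, 185, 175, 221, 220, 205, 185, 175]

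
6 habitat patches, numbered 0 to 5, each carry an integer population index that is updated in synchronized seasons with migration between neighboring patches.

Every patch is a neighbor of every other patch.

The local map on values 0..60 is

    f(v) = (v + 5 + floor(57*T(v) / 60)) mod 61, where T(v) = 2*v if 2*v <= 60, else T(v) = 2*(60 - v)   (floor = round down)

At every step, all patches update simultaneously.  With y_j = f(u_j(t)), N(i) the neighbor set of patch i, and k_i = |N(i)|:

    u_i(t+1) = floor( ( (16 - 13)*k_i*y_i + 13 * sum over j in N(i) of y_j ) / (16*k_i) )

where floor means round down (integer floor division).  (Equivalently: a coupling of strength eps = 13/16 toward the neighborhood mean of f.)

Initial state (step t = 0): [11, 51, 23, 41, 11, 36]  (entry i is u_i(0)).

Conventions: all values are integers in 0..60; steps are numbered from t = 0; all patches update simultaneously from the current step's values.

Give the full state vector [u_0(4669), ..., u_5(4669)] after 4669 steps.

Simulating step by step:
t=0: [11, 51, 23, 41, 11, 36]
t=1: [23, 23, 23, 23, 23, 23]
t=2: [10, 10, 10, 10, 10, 10]
t=3: [34, 34, 34, 34, 34, 34]
t=4: [27, 27, 27, 27, 27, 27]
t=5: [22, 22, 22, 22, 22, 22]
t=6: [7, 7, 7, 7, 7, 7]
t=7: [25, 25, 25, 25, 25, 25]
t=8: [16, 16, 16, 16, 16, 16]
t=9: [51, 51, 51, 51, 51, 51]
t=10: [12, 12, 12, 12, 12, 12]
t=11: [39, 39, 39, 39, 39, 39]
t=12: [22, 22, 22, 22, 22, 22]

Answer: [25, 25, 25, 25, 25, 25]
Key observation: The state at step 5, [22, 22, 22, 22, 22, 22], reappears at step 12: the system is in a cycle of period 7 from step 5 on.  Therefore the state at step 4669 equals the state at step 5 + ((4669 - 5) mod 7) = 7, which is [25, 25, 25, 25, 25, 25].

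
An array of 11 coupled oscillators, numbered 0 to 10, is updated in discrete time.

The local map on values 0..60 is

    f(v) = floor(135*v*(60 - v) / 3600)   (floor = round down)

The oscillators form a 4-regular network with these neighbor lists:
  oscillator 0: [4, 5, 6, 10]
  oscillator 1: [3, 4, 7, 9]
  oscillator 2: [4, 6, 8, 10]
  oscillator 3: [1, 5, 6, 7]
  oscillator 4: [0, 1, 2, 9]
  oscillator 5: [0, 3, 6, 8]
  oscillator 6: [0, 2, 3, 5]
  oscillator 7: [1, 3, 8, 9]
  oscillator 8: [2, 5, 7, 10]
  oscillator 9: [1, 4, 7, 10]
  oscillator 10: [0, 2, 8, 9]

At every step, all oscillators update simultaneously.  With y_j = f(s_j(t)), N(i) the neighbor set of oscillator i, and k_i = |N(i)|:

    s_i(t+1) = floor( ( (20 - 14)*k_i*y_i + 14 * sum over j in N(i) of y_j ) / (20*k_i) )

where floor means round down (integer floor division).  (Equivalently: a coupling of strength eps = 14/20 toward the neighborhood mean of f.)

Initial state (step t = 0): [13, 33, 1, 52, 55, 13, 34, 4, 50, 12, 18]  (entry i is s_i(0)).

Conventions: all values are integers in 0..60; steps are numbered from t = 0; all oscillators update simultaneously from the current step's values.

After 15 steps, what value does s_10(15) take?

Answer: s_10(15) = 33

Derivation:
t=0: [13, 33, 1, 52, 55, 13, 34, 4, 50, 12, 18]
t=1: [22, 19, 16, 21, 16, 22, 20, 17, 15, 20, 19]
t=2: [29, 28, 27, 29, 28, 29, 29, 28, 27, 28, 28]
t=3: [33, 33, 33, 33, 33, 33, 33, 33, 33, 33, 33]
t=4: [33, 33, 33, 33, 33, 33, 33, 33, 33, 33, 33]
t=5: [33, 33, 33, 33, 33, 33, 33, 33, 33, 33, 33]
t=6: [33, 33, 33, 33, 33, 33, 33, 33, 33, 33, 33]
t=7: [33, 33, 33, 33, 33, 33, 33, 33, 33, 33, 33]
t=8: [33, 33, 33, 33, 33, 33, 33, 33, 33, 33, 33]
t=9: [33, 33, 33, 33, 33, 33, 33, 33, 33, 33, 33]
t=10: [33, 33, 33, 33, 33, 33, 33, 33, 33, 33, 33]
t=11: [33, 33, 33, 33, 33, 33, 33, 33, 33, 33, 33]
t=12: [33, 33, 33, 33, 33, 33, 33, 33, 33, 33, 33]
t=13: [33, 33, 33, 33, 33, 33, 33, 33, 33, 33, 33]
t=14: [33, 33, 33, 33, 33, 33, 33, 33, 33, 33, 33]
t=15: [33, 33, 33, 33, 33, 33, 33, 33, 33, 33, 33]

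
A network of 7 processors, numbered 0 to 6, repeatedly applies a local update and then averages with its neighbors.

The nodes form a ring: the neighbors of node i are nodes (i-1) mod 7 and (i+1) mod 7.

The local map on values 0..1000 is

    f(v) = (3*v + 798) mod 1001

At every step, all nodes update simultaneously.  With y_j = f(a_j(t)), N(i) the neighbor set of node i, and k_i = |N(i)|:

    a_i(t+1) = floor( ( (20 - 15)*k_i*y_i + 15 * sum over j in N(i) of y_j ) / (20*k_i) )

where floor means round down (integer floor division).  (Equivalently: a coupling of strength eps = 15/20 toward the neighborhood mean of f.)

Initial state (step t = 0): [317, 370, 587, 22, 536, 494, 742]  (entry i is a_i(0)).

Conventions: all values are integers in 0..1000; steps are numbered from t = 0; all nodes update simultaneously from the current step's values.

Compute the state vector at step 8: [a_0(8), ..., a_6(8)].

Answer: [302, 727, 524, 580, 494, 278, 545]

Derivation:
t=0: [317, 370, 587, 22, 536, 494, 742]
t=1: [535, 716, 803, 576, 529, 228, 390]
t=2: [816, 462, 601, 351, 472, 626, 572]
t=3: [321, 361, 536, 516, 624, 440, 471]
t=4: [598, 656, 560, 488, 339, 357, 380]
t=5: [785, 590, 503, 548, 626, 873, 781]
t=6: [301, 312, 453, 477, 488, 408, 246]
t=7: [650, 503, 398, 212, 157, 303, 403]
t=8: [302, 727, 524, 580, 494, 278, 545]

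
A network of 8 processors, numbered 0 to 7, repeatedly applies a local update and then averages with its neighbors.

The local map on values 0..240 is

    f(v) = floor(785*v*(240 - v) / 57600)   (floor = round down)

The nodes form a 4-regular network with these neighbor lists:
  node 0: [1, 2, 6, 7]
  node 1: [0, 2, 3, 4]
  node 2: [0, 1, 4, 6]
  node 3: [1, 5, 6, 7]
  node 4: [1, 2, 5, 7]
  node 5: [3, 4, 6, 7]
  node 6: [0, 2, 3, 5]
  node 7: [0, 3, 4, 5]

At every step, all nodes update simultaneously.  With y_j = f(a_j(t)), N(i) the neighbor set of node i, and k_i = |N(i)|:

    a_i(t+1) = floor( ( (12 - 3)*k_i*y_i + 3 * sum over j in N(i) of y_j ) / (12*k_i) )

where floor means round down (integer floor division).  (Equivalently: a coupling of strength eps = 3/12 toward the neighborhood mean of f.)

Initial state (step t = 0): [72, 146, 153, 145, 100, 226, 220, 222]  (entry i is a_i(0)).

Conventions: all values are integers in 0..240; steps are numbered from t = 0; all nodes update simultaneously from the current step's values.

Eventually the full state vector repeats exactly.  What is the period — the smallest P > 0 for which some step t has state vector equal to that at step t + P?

Answer: 2
Key observation: The state at step 17, [196, 196, 196, 196, 196, 196, 196, 196], reappears at step 19 — and no state repeats earlier — so the cycle the system enters has period 2.

Derivation:
t=0: [72, 146, 153, 145, 100, 226, 220, 222]
t=1: [153, 185, 173, 161, 171, 62, 80, 77]
t=2: [175, 145, 158, 169, 158, 154, 171, 169]
t=3: [159, 182, 174, 165, 176, 176, 162, 164]
t=4: [171, 148, 157, 165, 153, 156, 169, 167]
t=5: [163, 181, 175, 169, 179, 175, 164, 167]
t=6: [167, 148, 155, 161, 149, 156, 167, 164]
t=7: [168, 182, 178, 173, 182, 176, 168, 170]
t=8: [161, 145, 150, 156, 145, 153, 162, 160]
t=9: [174, 185, 182, 178, 185, 180, 173, 175]
t=10: [154, 140, 144, 149, 139, 147, 155, 153]
t=11: [181, 188, 187, 184, 189, 185, 180, 182]
t=12: [143, 134, 136, 140, 132, 138, 145, 141]
t=13: [189, 192, 191, 190, 193, 190, 187, 190]
t=14: [130, 125, 127, 129, 124, 129, 133, 128]
t=15: [194, 195, 194, 194, 195, 194, 193, 195]
t=16: [120, 119, 120, 120, 119, 120, 122, 119]
t=17: [196, 196, 196, 196, 196, 196, 196, 196]
t=18: [117, 117, 117, 117, 117, 117, 117, 117]
t=19: [196, 196, 196, 196, 196, 196, 196, 196]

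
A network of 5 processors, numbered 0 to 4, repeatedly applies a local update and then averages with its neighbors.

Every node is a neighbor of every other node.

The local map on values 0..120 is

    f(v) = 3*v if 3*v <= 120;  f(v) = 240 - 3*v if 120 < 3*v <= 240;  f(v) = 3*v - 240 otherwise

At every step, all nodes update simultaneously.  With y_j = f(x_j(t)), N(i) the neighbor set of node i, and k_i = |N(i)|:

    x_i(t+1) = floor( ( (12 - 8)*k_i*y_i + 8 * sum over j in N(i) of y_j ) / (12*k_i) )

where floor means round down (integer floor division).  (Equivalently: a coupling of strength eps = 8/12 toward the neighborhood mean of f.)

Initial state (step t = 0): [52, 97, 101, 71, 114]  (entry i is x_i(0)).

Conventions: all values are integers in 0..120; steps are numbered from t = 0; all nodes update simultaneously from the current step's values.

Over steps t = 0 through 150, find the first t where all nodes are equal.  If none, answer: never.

Simulating step by step:
t=0: [52, 97, 101, 71, 114]  (not all equal)
t=1: [68, 63, 65, 59, 71]  (not all equal)
t=2: [43, 45, 44, 47, 41]  (not all equal)
t=3: [108, 107, 108, 106, 109]  (not all equal)
t=4: [83, 82, 83, 82, 83]  (not all equal)
t=5: [8, 7, 8, 7, 8]  (not all equal)
t=6: [23, 22, 23, 22, 23]  (not all equal)
t=7: [68, 67, 68, 67, 68]  (not all equal)
t=8: [37, 37, 37, 37, 37]  (all equal)

Answer: 8
Key observation: Synchronization is absorbing here: once all nodes are equal they stay equal, and step 8 is the first all-equal step.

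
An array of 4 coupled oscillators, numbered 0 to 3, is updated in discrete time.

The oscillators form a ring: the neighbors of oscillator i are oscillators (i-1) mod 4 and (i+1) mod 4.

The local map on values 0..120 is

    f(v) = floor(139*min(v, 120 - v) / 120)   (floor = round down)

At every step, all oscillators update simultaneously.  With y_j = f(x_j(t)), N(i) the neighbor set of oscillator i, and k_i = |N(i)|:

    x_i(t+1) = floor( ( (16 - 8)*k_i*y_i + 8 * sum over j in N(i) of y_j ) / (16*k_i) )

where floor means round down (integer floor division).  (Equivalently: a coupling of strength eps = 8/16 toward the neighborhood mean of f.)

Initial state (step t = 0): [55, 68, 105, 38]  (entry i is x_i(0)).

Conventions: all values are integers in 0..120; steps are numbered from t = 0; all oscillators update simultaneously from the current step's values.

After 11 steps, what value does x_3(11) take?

Answer: x_3(11) = 59

Derivation:
t=0: [55, 68, 105, 38]
t=1: [57, 50, 34, 42]
t=2: [59, 54, 45, 50]
t=3: [63, 61, 55, 58]
t=4: [66, 66, 65, 65]
t=5: [62, 62, 62, 62]
t=6: [67, 67, 67, 67]
t=7: [61, 61, 61, 61]
t=8: [68, 68, 68, 68]
t=9: [60, 60, 60, 60]
t=10: [69, 69, 69, 69]
t=11: [59, 59, 59, 59]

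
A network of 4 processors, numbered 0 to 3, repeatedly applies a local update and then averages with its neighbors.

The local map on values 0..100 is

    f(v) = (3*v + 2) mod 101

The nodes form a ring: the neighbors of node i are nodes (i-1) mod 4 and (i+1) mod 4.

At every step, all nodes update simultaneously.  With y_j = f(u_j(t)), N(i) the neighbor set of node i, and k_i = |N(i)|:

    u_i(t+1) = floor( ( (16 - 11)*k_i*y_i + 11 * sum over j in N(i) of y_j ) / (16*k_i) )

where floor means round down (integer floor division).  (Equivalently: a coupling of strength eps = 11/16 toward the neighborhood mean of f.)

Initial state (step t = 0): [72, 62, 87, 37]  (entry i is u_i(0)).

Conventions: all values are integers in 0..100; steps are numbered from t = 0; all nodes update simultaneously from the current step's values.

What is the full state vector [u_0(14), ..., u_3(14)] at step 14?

Simulating step by step:
t=0: [72, 62, 87, 37]
t=1: [39, 53, 53, 30]
t=2: [57, 45, 71, 55]
t=3: [57, 40, 39, 49]
t=4: [46, 37, 29, 45]
t=5: [28, 47, 44, 55]
t=6: [64, 54, 47, 61]
t=7: [79, 66, 63, 72]
t=8: [51, 74, 67, 48]
t=9: [39, 25, 23, 32]
t=10: [65, 54, 82, 61]
t=11: [80, 68, 64, 75]
t=12: [22, 46, 39, 53]
t=13: [55, 41, 39, 48]
t=14: [44, 36, 29, 42]

Answer: [44, 36, 29, 42]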